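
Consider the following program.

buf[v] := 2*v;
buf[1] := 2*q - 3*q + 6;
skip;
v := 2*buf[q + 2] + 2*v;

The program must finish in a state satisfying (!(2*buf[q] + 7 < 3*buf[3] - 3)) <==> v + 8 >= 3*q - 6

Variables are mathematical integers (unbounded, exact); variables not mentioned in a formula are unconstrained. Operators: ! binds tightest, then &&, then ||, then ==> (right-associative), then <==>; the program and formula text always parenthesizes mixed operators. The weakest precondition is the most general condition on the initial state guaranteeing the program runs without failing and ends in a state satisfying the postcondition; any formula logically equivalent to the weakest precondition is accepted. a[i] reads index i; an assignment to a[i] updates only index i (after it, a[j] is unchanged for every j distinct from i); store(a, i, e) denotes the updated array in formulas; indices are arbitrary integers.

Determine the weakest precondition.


Working backward. After the program, the postcondition (!(2*buf[q] + 7 < 3*buf[3] - 3)) <==> v + 8 >= 3*q - 6 must hold; in canonical form it is (!(2*buf[q] < 3*buf[3] - 10)) <==> v >= 3*q - 14.
Before v := 2*buf[q + 2] + 2*v: (!(2*buf[q] < 3*buf[3] - 10)) <==> 2*buf[q + 2] + 2*v >= 3*q - 14
Before skip: (!(2*buf[q] < 3*buf[3] - 10)) <==> 2*buf[q + 2] + 2*v >= 3*q - 14
Before buf[1] := 2*q - 3*q + 6: (!(2*store(buf, 1, -q + 6)[q] < 3*buf[3] - 10)) <==> 2*store(buf, 1, -q + 6)[q + 2] + 2*v >= 3*q - 14
Before buf[v] := 2*v: (!(2*store(store(buf, v, 2*v), 1, -q + 6)[q] < 3*store(buf, v, 2*v)[3] - 10)) <==> 2*store(store(buf, v, 2*v), 1, -q + 6)[q + 2] + 2*v >= 3*q - 14
Answer: WP = (!(2*store(store(buf, v, 2*v), 1, -q + 6)[q] < 3*store(buf, v, 2*v)[3] - 10)) <==> 2*store(store(buf, v, 2*v), 1, -q + 6)[q + 2] + 2*v >= 3*q - 14


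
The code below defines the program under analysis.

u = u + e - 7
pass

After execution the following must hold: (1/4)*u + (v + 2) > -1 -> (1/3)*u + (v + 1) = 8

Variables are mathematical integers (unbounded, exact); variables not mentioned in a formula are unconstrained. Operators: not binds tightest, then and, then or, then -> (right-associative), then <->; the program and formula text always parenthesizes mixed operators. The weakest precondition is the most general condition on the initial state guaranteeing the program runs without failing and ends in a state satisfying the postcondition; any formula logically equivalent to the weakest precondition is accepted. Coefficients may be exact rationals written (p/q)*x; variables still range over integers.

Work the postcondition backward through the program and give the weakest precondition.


Working backward. After the program, the postcondition (1/4)*u + (v + 2) > -1 -> (1/3)*u + (v + 1) = 8 must hold; in canonical form it is (1/4)*u + v > -3 -> (1/3)*u + v = 7.
Before skip: (1/4)*u + v > -3 -> (1/3)*u + v = 7
Before u := u + e - 7: (1/4)*e + (1/4)*u + v > -5/4 -> (1/3)*e + (1/3)*u + v = 28/3
Answer: WP = (1/4)*e + (1/4)*u + v > -5/4 -> (1/3)*e + (1/3)*u + v = 28/3


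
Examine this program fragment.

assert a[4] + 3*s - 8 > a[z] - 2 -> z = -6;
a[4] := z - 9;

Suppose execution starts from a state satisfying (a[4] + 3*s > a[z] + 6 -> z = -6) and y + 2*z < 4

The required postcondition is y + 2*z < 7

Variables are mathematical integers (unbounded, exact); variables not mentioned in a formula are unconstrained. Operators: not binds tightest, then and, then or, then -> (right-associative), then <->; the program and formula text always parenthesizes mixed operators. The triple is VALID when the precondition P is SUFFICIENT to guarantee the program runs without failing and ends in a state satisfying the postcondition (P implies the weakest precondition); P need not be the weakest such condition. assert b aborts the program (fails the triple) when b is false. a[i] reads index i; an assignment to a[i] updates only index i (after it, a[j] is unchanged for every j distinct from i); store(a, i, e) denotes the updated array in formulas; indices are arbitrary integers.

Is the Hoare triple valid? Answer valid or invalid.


Working backward. After the program, y + 2*z < 7 must hold.
Before a[4] := z - 9: y + 2*z < 7
Before assert a[4] + 3*s - 8 > a[z] - 2 -> z = -6: (a[4] + 3*s > a[z] + 6 -> z = -6) and y + 2*z < 7
The weakest precondition is (a[4] + 3*s > a[z] + 6 -> z = -6) and y + 2*z < 7.
Check whether (a[4] + 3*s > a[z] + 6 -> z = -6) and y + 2*z < 4 implies it.
Every state satisfying the precondition satisfies the weakest precondition: the implication holds.
Answer: valid


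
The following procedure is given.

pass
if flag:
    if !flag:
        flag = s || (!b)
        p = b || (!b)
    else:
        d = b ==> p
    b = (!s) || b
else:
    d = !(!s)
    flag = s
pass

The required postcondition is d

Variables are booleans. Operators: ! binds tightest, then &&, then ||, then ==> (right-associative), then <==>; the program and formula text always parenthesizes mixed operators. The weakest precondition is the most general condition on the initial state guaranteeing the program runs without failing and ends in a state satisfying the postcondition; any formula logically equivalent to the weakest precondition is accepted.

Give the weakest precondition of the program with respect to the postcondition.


Working backward. After the program, d must hold.
Before skip: d
Then branch requires ((!flag) ==> d) && (flag ==> (b ==> p)); else branch requires s.
Before the if: (flag ==> (((!flag) ==> d) && (flag ==> (b ==> p)))) && ((!flag) ==> s)
Before skip: (flag ==> (((!flag) ==> d) && (flag ==> (b ==> p)))) && ((!flag) ==> s)
Answer: WP = (flag ==> (((!flag) ==> d) && (flag ==> (b ==> p)))) && ((!flag) ==> s)


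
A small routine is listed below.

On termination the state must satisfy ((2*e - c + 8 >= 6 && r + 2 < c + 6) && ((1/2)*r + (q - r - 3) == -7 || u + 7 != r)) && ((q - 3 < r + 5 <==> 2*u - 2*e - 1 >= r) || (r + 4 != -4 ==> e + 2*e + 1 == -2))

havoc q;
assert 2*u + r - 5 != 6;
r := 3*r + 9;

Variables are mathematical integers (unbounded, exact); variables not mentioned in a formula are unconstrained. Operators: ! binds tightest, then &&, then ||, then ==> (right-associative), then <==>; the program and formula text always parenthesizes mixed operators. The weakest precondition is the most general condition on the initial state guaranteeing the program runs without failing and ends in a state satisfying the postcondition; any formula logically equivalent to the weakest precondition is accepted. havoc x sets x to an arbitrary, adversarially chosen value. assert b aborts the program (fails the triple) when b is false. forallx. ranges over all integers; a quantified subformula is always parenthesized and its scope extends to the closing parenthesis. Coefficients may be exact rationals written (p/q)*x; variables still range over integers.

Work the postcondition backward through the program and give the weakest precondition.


Working backward. After the program, the postcondition ((2*e - c + 8 >= 6 && r + 2 < c + 6) && ((1/2)*r + (q - r - 3) == -7 || u + 7 != r)) && ((q - 3 < r + 5 <==> 2*u - 2*e - 1 >= r) || (r + 4 != -4 ==> e + 2*e + 1 == -2)) must hold; in canonical form it is 2*e >= c - 2 && r < c + 4 && (q == (1/2)*r - 4 || u != r - 7) && ((q < r + 8 <==> 2*u >= 2*e + r + 1) || (r != -8 ==> 3*e == -3)).
Before r := 3*r + 9: 2*e >= c - 2 && 3*r < c - 5 && (q == (3/2)*r + 1/2 || u != 3*r + 2) && ((q < 3*r + 17 <==> 2*u >= 2*e + 3*r + 10) || (3*r != -17 ==> 3*e == -3))
Before assert 2*u + r - 5 != 6: r + 2*u != 11 && 2*e >= c - 2 && 3*r < c - 5 && (q == (3/2)*r + 1/2 || u != 3*r + 2) && ((q < 3*r + 17 <==> 2*u >= 2*e + 3*r + 10) || (3*r != -17 ==> 3*e == -3))
Before havoc q: forall q_1. (r + 2*u != 11 && 2*e >= c - 2 && 3*r < c - 5 && (q_1 == (3/2)*r + 1/2 || u != 3*r + 2) && ((q_1 < 3*r + 17 <==> 2*u >= 2*e + 3*r + 10) || (3*r != -17 ==> 3*e == -3)))
Answer: WP = forall q_1. (r + 2*u != 11 && 2*e >= c - 2 && 3*r < c - 5 && (q_1 == (3/2)*r + 1/2 || u != 3*r + 2) && ((q_1 < 3*r + 17 <==> 2*u >= 2*e + 3*r + 10) || (3*r != -17 ==> 3*e == -3)))


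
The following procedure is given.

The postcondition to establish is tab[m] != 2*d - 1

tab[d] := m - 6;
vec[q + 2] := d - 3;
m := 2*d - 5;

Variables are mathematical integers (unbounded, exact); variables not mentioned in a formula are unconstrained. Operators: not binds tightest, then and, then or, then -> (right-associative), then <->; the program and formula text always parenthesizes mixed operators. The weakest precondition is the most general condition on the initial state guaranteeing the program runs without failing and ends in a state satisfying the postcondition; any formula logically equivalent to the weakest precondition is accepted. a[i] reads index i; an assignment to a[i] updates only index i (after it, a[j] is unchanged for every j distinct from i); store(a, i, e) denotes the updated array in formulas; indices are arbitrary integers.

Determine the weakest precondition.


Working backward. After the program, tab[m] != 2*d - 1 must hold.
Before m := 2*d - 5: tab[2*d - 5] != 2*d - 1
Before vec[q + 2] := d - 3: tab[2*d - 5] != 2*d - 1
Before tab[d] := m - 6: store(tab, d, m - 6)[2*d - 5] != 2*d - 1
Answer: WP = store(tab, d, m - 6)[2*d - 5] != 2*d - 1


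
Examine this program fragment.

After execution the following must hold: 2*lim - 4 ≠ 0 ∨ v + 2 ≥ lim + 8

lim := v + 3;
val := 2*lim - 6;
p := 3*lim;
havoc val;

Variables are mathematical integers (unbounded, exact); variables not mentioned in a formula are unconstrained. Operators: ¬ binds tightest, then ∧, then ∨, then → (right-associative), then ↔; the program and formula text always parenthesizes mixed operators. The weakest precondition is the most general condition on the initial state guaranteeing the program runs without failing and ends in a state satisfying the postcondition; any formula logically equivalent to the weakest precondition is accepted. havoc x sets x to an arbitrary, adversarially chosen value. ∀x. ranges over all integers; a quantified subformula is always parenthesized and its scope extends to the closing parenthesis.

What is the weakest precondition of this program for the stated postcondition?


Working backward. After the program, the postcondition 2*lim - 4 ≠ 0 ∨ v + 2 ≥ lim + 8 must hold; in canonical form it is 2*lim ≠ 4 ∨ v ≥ lim + 6.
Before havoc val: 2*lim ≠ 4 ∨ v ≥ lim + 6
Before p := 3*lim: 2*lim ≠ 4 ∨ v ≥ lim + 6
Before val := 2*lim - 6: 2*lim ≠ 4 ∨ v ≥ lim + 6
Before lim := v + 3: 2*v ≠ -2
Answer: WP = 2*v ≠ -2


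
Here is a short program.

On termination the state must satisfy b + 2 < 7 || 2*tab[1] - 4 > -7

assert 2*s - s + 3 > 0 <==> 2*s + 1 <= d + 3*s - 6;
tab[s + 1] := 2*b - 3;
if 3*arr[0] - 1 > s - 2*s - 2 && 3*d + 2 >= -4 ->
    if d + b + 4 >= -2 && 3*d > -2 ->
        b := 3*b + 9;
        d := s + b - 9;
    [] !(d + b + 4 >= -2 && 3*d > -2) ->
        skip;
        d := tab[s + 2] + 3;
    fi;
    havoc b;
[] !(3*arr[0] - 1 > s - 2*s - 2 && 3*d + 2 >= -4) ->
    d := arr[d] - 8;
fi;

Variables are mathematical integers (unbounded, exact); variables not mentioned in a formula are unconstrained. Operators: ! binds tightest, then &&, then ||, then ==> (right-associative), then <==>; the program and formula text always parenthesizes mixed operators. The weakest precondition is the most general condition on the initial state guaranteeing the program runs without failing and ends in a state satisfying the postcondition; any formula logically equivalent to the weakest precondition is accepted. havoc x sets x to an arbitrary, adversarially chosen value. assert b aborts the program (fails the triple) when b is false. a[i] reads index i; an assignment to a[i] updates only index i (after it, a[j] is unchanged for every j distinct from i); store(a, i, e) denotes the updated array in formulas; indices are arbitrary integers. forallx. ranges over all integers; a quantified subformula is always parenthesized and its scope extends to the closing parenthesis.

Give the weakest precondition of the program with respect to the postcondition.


Working backward. After the program, the postcondition b + 2 < 7 || 2*tab[1] - 4 > -7 must hold; in canonical form it is b < 5 || 2*tab[1] > -3.
Then branch requires ((b + d >= -6 && 3*d > -2) ==> (forall b_1. (b_1 < 5 || 2*tab[1] > -3))) && ((!(b + d >= -6 && 3*d > -2)) ==> (forall b_1. (b_1 < 5 || 2*tab[1] > -3))); else branch requires b < 5 || 2*tab[1] > -3.
Before the if: ((3*arr[0] + s > -1 && 3*d >= -6) ==> (((b + d >= -6 && 3*d > -2) ==> (forall b_1. (b_1 < 5 || 2*tab[1] > -3))) && ((!(b + d >= -6 && 3*d > -2)) ==> (forall b_1. (b_1 < 5 || 2*tab[1] > -3))))) && ((!(3*arr[0] + s > -1 && 3*d >= -6)) ==> (b < 5 || 2*tab[1] > -3))
Before tab[s + 1] := 2*b - 3: ((3*arr[0] + s > -1 && 3*d >= -6) ==> (((b + d >= -6 && 3*d > -2) ==> (forall b_1. (b_1 < 5 || 2*store(tab, s + 1, 2*b - 3)[1] > -3))) && ((!(b + d >= -6 && 3*d > -2)) ==> (forall b_1. (b_1 < 5 || 2*store(tab, s + 1, 2*b - 3)[1] > -3))))) && ((!(3*arr[0] + s > -1 && 3*d >= -6)) ==> (b < 5 || 2*store(tab, s + 1, 2*b - 3)[1] > -3))
Before assert 2*s - s + 3 > 0 <==> 2*s + 1 <= d + 3*s - 6: (s > -3 <==> d + s >= 7) && ((3*arr[0] + s > -1 && 3*d >= -6) ==> (((b + d >= -6 && 3*d > -2) ==> (forall b_1. (b_1 < 5 || 2*store(tab, s + 1, 2*b - 3)[1] > -3))) && ((!(b + d >= -6 && 3*d > -2)) ==> (forall b_1. (b_1 < 5 || 2*store(tab, s + 1, 2*b - 3)[1] > -3))))) && ((!(3*arr[0] + s > -1 && 3*d >= -6)) ==> (b < 5 || 2*store(tab, s + 1, 2*b - 3)[1] > -3))
Answer: WP = (s > -3 <==> d + s >= 7) && ((3*arr[0] + s > -1 && 3*d >= -6) ==> (((b + d >= -6 && 3*d > -2) ==> (forall b_1. (b_1 < 5 || 2*store(tab, s + 1, 2*b - 3)[1] > -3))) && ((!(b + d >= -6 && 3*d > -2)) ==> (forall b_1. (b_1 < 5 || 2*store(tab, s + 1, 2*b - 3)[1] > -3))))) && ((!(3*arr[0] + s > -1 && 3*d >= -6)) ==> (b < 5 || 2*store(tab, s + 1, 2*b - 3)[1] > -3))


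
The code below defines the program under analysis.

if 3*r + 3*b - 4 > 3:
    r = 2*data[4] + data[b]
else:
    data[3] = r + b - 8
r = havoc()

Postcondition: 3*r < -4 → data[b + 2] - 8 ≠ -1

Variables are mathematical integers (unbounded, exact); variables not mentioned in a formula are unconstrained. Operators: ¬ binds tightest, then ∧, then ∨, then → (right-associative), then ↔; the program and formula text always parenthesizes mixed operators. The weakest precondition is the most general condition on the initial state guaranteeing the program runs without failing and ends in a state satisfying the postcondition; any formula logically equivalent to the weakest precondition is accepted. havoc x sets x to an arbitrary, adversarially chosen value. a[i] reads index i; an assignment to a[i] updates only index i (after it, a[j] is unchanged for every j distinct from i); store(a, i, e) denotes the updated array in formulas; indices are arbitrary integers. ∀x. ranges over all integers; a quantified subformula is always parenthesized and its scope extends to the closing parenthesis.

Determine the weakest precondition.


Working backward. After the program, the postcondition 3*r < -4 → data[b + 2] - 8 ≠ -1 must hold; in canonical form it is 3*r < -4 → data[b + 2] ≠ 7.
Before havoc r: ∀r_1. (3*r_1 < -4 → data[b + 2] ≠ 7)
Then branch requires ∀r_1. (3*r_1 < -4 → data[b + 2] ≠ 7); else branch requires ∀r_1. (3*r_1 < -4 → store(data, 3, b + r - 8)[b + 2] ≠ 7).
Before the if: (3*b + 3*r > 7 → (∀r_1. (3*r_1 < -4 → data[b + 2] ≠ 7))) ∧ ((¬(3*b + 3*r > 7)) → (∀r_1. (3*r_1 < -4 → store(data, 3, b + r - 8)[b + 2] ≠ 7)))
Answer: WP = (3*b + 3*r > 7 → (∀r_1. (3*r_1 < -4 → data[b + 2] ≠ 7))) ∧ ((¬(3*b + 3*r > 7)) → (∀r_1. (3*r_1 < -4 → store(data, 3, b + r - 8)[b + 2] ≠ 7)))


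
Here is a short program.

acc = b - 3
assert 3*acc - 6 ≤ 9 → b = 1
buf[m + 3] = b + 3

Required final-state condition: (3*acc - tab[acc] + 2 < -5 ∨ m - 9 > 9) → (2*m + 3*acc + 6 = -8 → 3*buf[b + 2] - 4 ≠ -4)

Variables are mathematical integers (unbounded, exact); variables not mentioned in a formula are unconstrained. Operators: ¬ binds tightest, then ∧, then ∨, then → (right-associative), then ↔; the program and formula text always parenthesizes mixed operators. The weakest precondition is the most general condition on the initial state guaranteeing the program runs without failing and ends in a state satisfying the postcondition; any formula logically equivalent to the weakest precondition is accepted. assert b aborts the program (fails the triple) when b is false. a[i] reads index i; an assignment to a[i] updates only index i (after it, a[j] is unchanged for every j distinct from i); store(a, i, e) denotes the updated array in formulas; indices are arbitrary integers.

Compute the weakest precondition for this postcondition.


Working backward. After the program, the postcondition (3*acc - tab[acc] + 2 < -5 ∨ m - 9 > 9) → (2*m + 3*acc + 6 = -8 → 3*buf[b + 2] - 4 ≠ -4) must hold; in canonical form it is (3*acc < tab[acc] - 7 ∨ m > 18) → (3*acc + 2*m = -14 → 3*buf[b + 2] ≠ 0).
Before buf[m + 3] := b + 3: (3*acc < tab[acc] - 7 ∨ m > 18) → (3*acc + 2*m = -14 → 3*store(buf, m + 3, b + 3)[b + 2] ≠ 0)
Before assert 3*acc - 6 ≤ 9 → b = 1: (3*acc ≤ 15 → b = 1) ∧ ((3*acc < tab[acc] - 7 ∨ m > 18) → (3*acc + 2*m = -14 → 3*store(buf, m + 3, b + 3)[b + 2] ≠ 0))
Before acc := b - 3: (3*b ≤ 24 → b = 1) ∧ ((3*b < tab[b - 3] + 2 ∨ m > 18) → (3*b + 2*m = -5 → 3*store(buf, m + 3, b + 3)[b + 2] ≠ 0))
Answer: WP = (3*b ≤ 24 → b = 1) ∧ ((3*b < tab[b - 3] + 2 ∨ m > 18) → (3*b + 2*m = -5 → 3*store(buf, m + 3, b + 3)[b + 2] ≠ 0))


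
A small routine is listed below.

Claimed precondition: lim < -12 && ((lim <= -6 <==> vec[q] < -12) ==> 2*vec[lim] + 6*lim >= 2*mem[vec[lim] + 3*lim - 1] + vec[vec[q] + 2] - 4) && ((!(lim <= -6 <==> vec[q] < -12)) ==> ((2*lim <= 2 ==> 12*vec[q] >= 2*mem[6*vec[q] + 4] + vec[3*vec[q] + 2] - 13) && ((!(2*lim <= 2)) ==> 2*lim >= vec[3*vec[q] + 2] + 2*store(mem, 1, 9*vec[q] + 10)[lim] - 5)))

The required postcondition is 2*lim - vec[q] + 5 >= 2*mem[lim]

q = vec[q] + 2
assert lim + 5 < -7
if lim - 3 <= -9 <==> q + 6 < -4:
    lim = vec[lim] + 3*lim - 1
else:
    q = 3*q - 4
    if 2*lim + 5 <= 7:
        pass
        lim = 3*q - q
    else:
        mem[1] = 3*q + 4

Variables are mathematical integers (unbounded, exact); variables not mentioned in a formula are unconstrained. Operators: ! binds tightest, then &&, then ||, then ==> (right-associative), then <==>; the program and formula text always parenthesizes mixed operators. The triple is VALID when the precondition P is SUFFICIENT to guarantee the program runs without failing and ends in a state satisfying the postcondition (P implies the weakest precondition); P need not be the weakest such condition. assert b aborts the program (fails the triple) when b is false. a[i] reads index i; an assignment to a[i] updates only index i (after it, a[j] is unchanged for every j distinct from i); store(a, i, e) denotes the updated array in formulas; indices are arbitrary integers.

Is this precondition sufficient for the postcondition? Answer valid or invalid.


Working backward. After the program, the postcondition 2*lim - vec[q] + 5 >= 2*mem[lim] must hold; in canonical form it is 2*lim >= 2*mem[lim] + vec[q] - 5.
Then branch requires 2*vec[lim] + 6*lim >= 2*mem[vec[lim] + 3*lim - 1] + vec[q] - 3; else branch requires (2*lim <= 2 ==> 12*q >= 2*mem[6*q - 8] + vec[3*q - 4] + 11) && ((!(2*lim <= 2)) ==> 2*lim >= vec[3*q - 4] + 2*store(mem, 1, 9*q - 8)[lim] - 5).
Before the if: ((lim <= -6 <==> q < -10) ==> 2*vec[lim] + 6*lim >= 2*mem[vec[lim] + 3*lim - 1] + vec[q] - 3) && ((!(lim <= -6 <==> q < -10)) ==> ((2*lim <= 2 ==> 12*q >= 2*mem[6*q - 8] + vec[3*q - 4] + 11) && ((!(2*lim <= 2)) ==> 2*lim >= vec[3*q - 4] + 2*store(mem, 1, 9*q - 8)[lim] - 5)))
Before assert lim + 5 < -7: lim < -12 && ((lim <= -6 <==> q < -10) ==> 2*vec[lim] + 6*lim >= 2*mem[vec[lim] + 3*lim - 1] + vec[q] - 3) && ((!(lim <= -6 <==> q < -10)) ==> ((2*lim <= 2 ==> 12*q >= 2*mem[6*q - 8] + vec[3*q - 4] + 11) && ((!(2*lim <= 2)) ==> 2*lim >= vec[3*q - 4] + 2*store(mem, 1, 9*q - 8)[lim] - 5)))
Before q := vec[q] + 2: lim < -12 && ((lim <= -6 <==> vec[q] < -12) ==> 2*vec[lim] + 6*lim >= 2*mem[vec[lim] + 3*lim - 1] + vec[vec[q] + 2] - 3) && ((!(lim <= -6 <==> vec[q] < -12)) ==> ((2*lim <= 2 ==> 12*vec[q] >= 2*mem[6*vec[q] + 4] + vec[3*vec[q] + 2] - 13) && ((!(2*lim <= 2)) ==> 2*lim >= vec[3*vec[q] + 2] + 2*store(mem, 1, 9*vec[q] + 10)[lim] - 5)))
The weakest precondition is lim < -12 && ((lim <= -6 <==> vec[q] < -12) ==> 2*vec[lim] + 6*lim >= 2*mem[vec[lim] + 3*lim - 1] + vec[vec[q] + 2] - 3) && ((!(lim <= -6 <==> vec[q] < -12)) ==> ((2*lim <= 2 ==> 12*vec[q] >= 2*mem[6*vec[q] + 4] + vec[3*vec[q] + 2] - 13) && ((!(2*lim <= 2)) ==> 2*lim >= vec[3*vec[q] + 2] + 2*store(mem, 1, 9*vec[q] + 10)[lim] - 5))).
Check whether lim < -12 && ((lim <= -6 <==> vec[q] < -12) ==> 2*vec[lim] + 6*lim >= 2*mem[vec[lim] + 3*lim - 1] + vec[vec[q] + 2] - 4) && ((!(lim <= -6 <==> vec[q] < -12)) ==> ((2*lim <= 2 ==> 12*vec[q] >= 2*mem[6*vec[q] + 4] + vec[3*vec[q] + 2] - 13) && ((!(2*lim <= 2)) ==> 2*lim >= vec[3*vec[q] + 2] + 2*store(mem, 1, 9*vec[q] + 10)[lim] - 5))) implies it.
Countermodel: at the initial state lim = -13, mem = {[-93200] = 0, [-46600] = 0, [-15532] = 0, [-40] = 0, [-13] = 0, [1] = 0, [3] = 0, elsewhere 0}, q = 3, vec = {[-93200] = -15534, [-46600] = -15534, [-15532] = -74, [-40] = -15534, [-13] = 0, [1] = -15534, [3] = -15534, elsewhere -15534}, the precondition holds but the weakest precondition fails.
Answer: invalid


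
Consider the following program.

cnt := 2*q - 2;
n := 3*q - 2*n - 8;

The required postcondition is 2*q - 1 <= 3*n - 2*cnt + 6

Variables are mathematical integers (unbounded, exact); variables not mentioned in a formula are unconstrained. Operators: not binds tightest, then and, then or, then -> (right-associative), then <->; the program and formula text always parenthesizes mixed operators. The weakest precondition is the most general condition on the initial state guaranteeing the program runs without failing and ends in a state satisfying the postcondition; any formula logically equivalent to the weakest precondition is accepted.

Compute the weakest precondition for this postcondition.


Working backward. After the program, the postcondition 2*q - 1 <= 3*n - 2*cnt + 6 must hold; in canonical form it is 2*cnt + 2*q <= 3*n + 7.
Before n := 3*q - 2*n - 8: 2*cnt + 6*n <= 7*q - 17
Before cnt := 2*q - 2: 6*n <= 3*q - 13
Answer: WP = 6*n <= 3*q - 13


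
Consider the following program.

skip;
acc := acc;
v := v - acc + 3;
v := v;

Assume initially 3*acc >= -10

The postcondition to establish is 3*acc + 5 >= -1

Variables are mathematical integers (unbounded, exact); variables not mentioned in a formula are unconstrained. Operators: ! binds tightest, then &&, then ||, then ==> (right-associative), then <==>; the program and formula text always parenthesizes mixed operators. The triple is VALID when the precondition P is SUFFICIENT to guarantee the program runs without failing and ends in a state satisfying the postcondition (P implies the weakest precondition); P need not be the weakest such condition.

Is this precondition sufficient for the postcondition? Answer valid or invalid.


Working backward. After the program, the postcondition 3*acc + 5 >= -1 must hold; in canonical form it is 3*acc >= -6.
Before v := v: 3*acc >= -6
Before v := v - acc + 3: 3*acc >= -6
Before acc := acc: 3*acc >= -6
Before skip: 3*acc >= -6
The weakest precondition is 3*acc >= -6.
Check whether 3*acc >= -10 implies it.
Countermodel: at the initial state acc = -3, the precondition holds but the weakest precondition fails.
Answer: invalid


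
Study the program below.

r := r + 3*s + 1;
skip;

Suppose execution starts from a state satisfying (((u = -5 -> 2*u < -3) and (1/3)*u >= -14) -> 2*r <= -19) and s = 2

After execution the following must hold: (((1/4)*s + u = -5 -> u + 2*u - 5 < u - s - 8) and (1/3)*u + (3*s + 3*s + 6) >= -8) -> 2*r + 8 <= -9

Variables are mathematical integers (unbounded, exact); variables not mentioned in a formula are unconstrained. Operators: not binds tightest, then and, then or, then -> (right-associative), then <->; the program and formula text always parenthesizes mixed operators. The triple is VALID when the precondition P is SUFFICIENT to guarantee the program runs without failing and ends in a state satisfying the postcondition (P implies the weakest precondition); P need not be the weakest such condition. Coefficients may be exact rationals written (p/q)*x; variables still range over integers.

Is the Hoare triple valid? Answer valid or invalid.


Working backward. After the program, the postcondition (((1/4)*s + u = -5 -> u + 2*u - 5 < u - s - 8) and (1/3)*u + (3*s + 3*s + 6) >= -8) -> 2*r + 8 <= -9 must hold; in canonical form it is (((1/4)*s + u = -5 -> s + 2*u < -3) and 6*s + (1/3)*u >= -14) -> 2*r <= -17.
Before skip: (((1/4)*s + u = -5 -> s + 2*u < -3) and 6*s + (1/3)*u >= -14) -> 2*r <= -17
Before r := r + 3*s + 1: (((1/4)*s + u = -5 -> s + 2*u < -3) and 6*s + (1/3)*u >= -14) -> 2*r + 6*s <= -19
The weakest precondition is (((1/4)*s + u = -5 -> s + 2*u < -3) and 6*s + (1/3)*u >= -14) -> 2*r + 6*s <= -19.
Check whether (((u = -5 -> 2*u < -3) and (1/3)*u >= -14) -> 2*r <= -19) and s = 2 implies it.
Countermodel: at the initial state r = 0, s = 2, u = -43, the precondition holds but the weakest precondition fails.
Answer: invalid


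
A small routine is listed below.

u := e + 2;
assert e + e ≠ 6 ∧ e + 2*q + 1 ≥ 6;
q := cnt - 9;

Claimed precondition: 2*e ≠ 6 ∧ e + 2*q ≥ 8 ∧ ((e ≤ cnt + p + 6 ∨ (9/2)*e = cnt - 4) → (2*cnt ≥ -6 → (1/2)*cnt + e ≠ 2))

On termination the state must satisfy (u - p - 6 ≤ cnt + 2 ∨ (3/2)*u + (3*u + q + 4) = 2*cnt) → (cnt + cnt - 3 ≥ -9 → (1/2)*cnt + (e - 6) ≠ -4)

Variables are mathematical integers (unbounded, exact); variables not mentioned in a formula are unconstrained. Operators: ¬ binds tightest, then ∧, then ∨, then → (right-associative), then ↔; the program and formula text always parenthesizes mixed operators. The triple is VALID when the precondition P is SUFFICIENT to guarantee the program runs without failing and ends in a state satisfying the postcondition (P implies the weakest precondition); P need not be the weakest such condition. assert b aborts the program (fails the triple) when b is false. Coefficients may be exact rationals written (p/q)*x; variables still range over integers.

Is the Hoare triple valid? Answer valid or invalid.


Working backward. After the program, the postcondition (u - p - 6 ≤ cnt + 2 ∨ (3/2)*u + (3*u + q + 4) = 2*cnt) → (cnt + cnt - 3 ≥ -9 → (1/2)*cnt + (e - 6) ≠ -4) must hold; in canonical form it is (u ≤ cnt + p + 8 ∨ q + (9/2)*u = 2*cnt - 4) → (2*cnt ≥ -6 → (1/2)*cnt + e ≠ 2).
Before q := cnt - 9: (u ≤ cnt + p + 8 ∨ (9/2)*u = cnt + 5) → (2*cnt ≥ -6 → (1/2)*cnt + e ≠ 2)
Before assert e + e ≠ 6 ∧ e + 2*q + 1 ≥ 6: 2*e ≠ 6 ∧ e + 2*q ≥ 5 ∧ ((u ≤ cnt + p + 8 ∨ (9/2)*u = cnt + 5) → (2*cnt ≥ -6 → (1/2)*cnt + e ≠ 2))
Before u := e + 2: 2*e ≠ 6 ∧ e + 2*q ≥ 5 ∧ ((e ≤ cnt + p + 6 ∨ (9/2)*e = cnt - 4) → (2*cnt ≥ -6 → (1/2)*cnt + e ≠ 2))
The weakest precondition is 2*e ≠ 6 ∧ e + 2*q ≥ 5 ∧ ((e ≤ cnt + p + 6 ∨ (9/2)*e = cnt - 4) → (2*cnt ≥ -6 → (1/2)*cnt + e ≠ 2)).
Check whether 2*e ≠ 6 ∧ e + 2*q ≥ 8 ∧ ((e ≤ cnt + p + 6 ∨ (9/2)*e = cnt - 4) → (2*cnt ≥ -6 → (1/2)*cnt + e ≠ 2)) implies it.
Every state satisfying the precondition satisfies the weakest precondition: the implication holds.
Answer: valid


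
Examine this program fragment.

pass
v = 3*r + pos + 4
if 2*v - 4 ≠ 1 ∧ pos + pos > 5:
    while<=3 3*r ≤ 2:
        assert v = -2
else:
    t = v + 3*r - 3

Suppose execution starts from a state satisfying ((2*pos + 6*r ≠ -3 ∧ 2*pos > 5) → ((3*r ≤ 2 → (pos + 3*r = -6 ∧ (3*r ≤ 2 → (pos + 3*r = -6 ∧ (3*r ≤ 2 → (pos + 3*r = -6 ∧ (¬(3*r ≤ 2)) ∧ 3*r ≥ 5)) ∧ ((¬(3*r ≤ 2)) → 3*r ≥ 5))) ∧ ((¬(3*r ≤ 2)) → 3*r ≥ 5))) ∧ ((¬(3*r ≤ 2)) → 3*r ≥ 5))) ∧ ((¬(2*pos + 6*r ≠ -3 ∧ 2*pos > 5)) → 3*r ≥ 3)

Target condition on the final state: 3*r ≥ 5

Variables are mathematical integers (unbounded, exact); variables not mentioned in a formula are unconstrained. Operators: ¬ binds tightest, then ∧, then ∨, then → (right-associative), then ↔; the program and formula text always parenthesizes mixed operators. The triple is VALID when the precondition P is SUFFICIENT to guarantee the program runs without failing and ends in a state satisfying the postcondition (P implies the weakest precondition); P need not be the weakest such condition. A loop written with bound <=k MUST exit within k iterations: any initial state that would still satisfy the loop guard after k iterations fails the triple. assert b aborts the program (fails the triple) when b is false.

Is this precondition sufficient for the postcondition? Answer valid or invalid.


Working backward. After the program, 3*r ≥ 5 must hold.
Then branch requires (3*r ≤ 2 → (v = -2 ∧ (3*r ≤ 2 → (v = -2 ∧ (3*r ≤ 2 → (v = -2 ∧ (¬(3*r ≤ 2)) ∧ 3*r ≥ 5)) ∧ ((¬(3*r ≤ 2)) → 3*r ≥ 5))) ∧ ((¬(3*r ≤ 2)) → 3*r ≥ 5))) ∧ ((¬(3*r ≤ 2)) → 3*r ≥ 5); else branch requires 3*r ≥ 5.
Before the if: ((2*v ≠ 5 ∧ 2*pos > 5) → ((3*r ≤ 2 → (v = -2 ∧ (3*r ≤ 2 → (v = -2 ∧ (3*r ≤ 2 → (v = -2 ∧ (¬(3*r ≤ 2)) ∧ 3*r ≥ 5)) ∧ ((¬(3*r ≤ 2)) → 3*r ≥ 5))) ∧ ((¬(3*r ≤ 2)) → 3*r ≥ 5))) ∧ ((¬(3*r ≤ 2)) → 3*r ≥ 5))) ∧ ((¬(2*v ≠ 5 ∧ 2*pos > 5)) → 3*r ≥ 5)
Before v := 3*r + pos + 4: ((2*pos + 6*r ≠ -3 ∧ 2*pos > 5) → ((3*r ≤ 2 → (pos + 3*r = -6 ∧ (3*r ≤ 2 → (pos + 3*r = -6 ∧ (3*r ≤ 2 → (pos + 3*r = -6 ∧ (¬(3*r ≤ 2)) ∧ 3*r ≥ 5)) ∧ ((¬(3*r ≤ 2)) → 3*r ≥ 5))) ∧ ((¬(3*r ≤ 2)) → 3*r ≥ 5))) ∧ ((¬(3*r ≤ 2)) → 3*r ≥ 5))) ∧ ((¬(2*pos + 6*r ≠ -3 ∧ 2*pos > 5)) → 3*r ≥ 5)
Before skip: ((2*pos + 6*r ≠ -3 ∧ 2*pos > 5) → ((3*r ≤ 2 → (pos + 3*r = -6 ∧ (3*r ≤ 2 → (pos + 3*r = -6 ∧ (3*r ≤ 2 → (pos + 3*r = -6 ∧ (¬(3*r ≤ 2)) ∧ 3*r ≥ 5)) ∧ ((¬(3*r ≤ 2)) → 3*r ≥ 5))) ∧ ((¬(3*r ≤ 2)) → 3*r ≥ 5))) ∧ ((¬(3*r ≤ 2)) → 3*r ≥ 5))) ∧ ((¬(2*pos + 6*r ≠ -3 ∧ 2*pos > 5)) → 3*r ≥ 5)
The weakest precondition is ((2*pos + 6*r ≠ -3 ∧ 2*pos > 5) → ((3*r ≤ 2 → (pos + 3*r = -6 ∧ (3*r ≤ 2 → (pos + 3*r = -6 ∧ (3*r ≤ 2 → (pos + 3*r = -6 ∧ (¬(3*r ≤ 2)) ∧ 3*r ≥ 5)) ∧ ((¬(3*r ≤ 2)) → 3*r ≥ 5))) ∧ ((¬(3*r ≤ 2)) → 3*r ≥ 5))) ∧ ((¬(3*r ≤ 2)) → 3*r ≥ 5))) ∧ ((¬(2*pos + 6*r ≠ -3 ∧ 2*pos > 5)) → 3*r ≥ 5).
Check whether ((2*pos + 6*r ≠ -3 ∧ 2*pos > 5) → ((3*r ≤ 2 → (pos + 3*r = -6 ∧ (3*r ≤ 2 → (pos + 3*r = -6 ∧ (3*r ≤ 2 → (pos + 3*r = -6 ∧ (¬(3*r ≤ 2)) ∧ 3*r ≥ 5)) ∧ ((¬(3*r ≤ 2)) → 3*r ≥ 5))) ∧ ((¬(3*r ≤ 2)) → 3*r ≥ 5))) ∧ ((¬(3*r ≤ 2)) → 3*r ≥ 5))) ∧ ((¬(2*pos + 6*r ≠ -3 ∧ 2*pos > 5)) → 3*r ≥ 3) implies it.
Countermodel: at the initial state pos = 0, r = 1, the precondition holds but the weakest precondition fails.
Answer: invalid


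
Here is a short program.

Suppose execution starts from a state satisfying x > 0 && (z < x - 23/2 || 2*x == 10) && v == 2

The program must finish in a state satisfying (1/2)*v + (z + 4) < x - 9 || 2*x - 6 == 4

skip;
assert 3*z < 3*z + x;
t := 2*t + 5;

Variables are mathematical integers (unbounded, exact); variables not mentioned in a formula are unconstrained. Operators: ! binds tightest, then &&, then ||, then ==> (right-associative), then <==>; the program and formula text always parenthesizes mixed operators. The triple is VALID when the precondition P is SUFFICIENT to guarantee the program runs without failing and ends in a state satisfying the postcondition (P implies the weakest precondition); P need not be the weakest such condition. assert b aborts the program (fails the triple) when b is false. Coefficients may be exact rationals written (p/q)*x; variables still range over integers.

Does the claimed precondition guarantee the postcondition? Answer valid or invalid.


Working backward. After the program, the postcondition (1/2)*v + (z + 4) < x - 9 || 2*x - 6 == 4 must hold; in canonical form it is (1/2)*v + z < x - 13 || 2*x == 10.
Before t := 2*t + 5: (1/2)*v + z < x - 13 || 2*x == 10
Before assert 3*z < 3*z + x: x > 0 && ((1/2)*v + z < x - 13 || 2*x == 10)
Before skip: x > 0 && ((1/2)*v + z < x - 13 || 2*x == 10)
The weakest precondition is x > 0 && ((1/2)*v + z < x - 13 || 2*x == 10).
Check whether x > 0 && (z < x - 23/2 || 2*x == 10) && v == 2 implies it.
Countermodel: at the initial state v = 2, x = 6, z = -6, the precondition holds but the weakest precondition fails.
Answer: invalid


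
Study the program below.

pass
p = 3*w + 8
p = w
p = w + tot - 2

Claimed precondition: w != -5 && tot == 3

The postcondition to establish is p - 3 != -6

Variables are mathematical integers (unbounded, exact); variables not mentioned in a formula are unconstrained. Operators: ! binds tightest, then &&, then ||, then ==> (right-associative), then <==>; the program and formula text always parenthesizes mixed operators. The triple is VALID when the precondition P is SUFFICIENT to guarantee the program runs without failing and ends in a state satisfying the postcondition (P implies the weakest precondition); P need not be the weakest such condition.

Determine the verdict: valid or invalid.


Working backward. After the program, the postcondition p - 3 != -6 must hold; in canonical form it is p != -3.
Before p := w + tot - 2: tot + w != -1
Before p := w: tot + w != -1
Before p := 3*w + 8: tot + w != -1
Before skip: tot + w != -1
The weakest precondition is tot + w != -1.
Check whether w != -5 && tot == 3 implies it.
Countermodel: at the initial state tot = 3, w = -4, the precondition holds but the weakest precondition fails.
Answer: invalid


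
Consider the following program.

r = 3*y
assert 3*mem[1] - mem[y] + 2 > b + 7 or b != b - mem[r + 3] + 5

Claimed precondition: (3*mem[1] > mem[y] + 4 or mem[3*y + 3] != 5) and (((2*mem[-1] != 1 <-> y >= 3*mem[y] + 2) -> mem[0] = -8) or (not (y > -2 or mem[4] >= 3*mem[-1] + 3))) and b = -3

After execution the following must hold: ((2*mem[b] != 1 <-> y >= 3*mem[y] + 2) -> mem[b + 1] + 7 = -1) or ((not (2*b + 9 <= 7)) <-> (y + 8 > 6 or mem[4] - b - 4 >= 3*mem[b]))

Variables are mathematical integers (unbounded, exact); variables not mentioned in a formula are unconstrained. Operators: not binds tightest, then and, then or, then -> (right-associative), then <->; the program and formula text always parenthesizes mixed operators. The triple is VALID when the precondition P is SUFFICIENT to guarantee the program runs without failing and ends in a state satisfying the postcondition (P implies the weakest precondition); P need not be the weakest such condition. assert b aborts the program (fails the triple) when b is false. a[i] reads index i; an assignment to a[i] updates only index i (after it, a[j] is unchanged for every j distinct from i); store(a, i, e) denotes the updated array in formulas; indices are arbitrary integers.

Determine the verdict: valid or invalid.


Working backward. After the program, the postcondition ((2*mem[b] != 1 <-> y >= 3*mem[y] + 2) -> mem[b + 1] + 7 = -1) or ((not (2*b + 9 <= 7)) <-> (y + 8 > 6 or mem[4] - b - 4 >= 3*mem[b])) must hold; in canonical form it is ((2*mem[b] != 1 <-> y >= 3*mem[y] + 2) -> mem[b + 1] = -8) or ((not (2*b <= -2)) <-> (y > -2 or mem[4] >= 3*mem[b] + b + 4)).
Before assert 3*mem[1] - mem[y] + 2 > b + 7 or b != b - mem[r + 3] + 5: (3*mem[1] > mem[y] + b + 5 or mem[r + 3] != 5) and (((2*mem[b] != 1 <-> y >= 3*mem[y] + 2) -> mem[b + 1] = -8) or ((not (2*b <= -2)) <-> (y > -2 or mem[4] >= 3*mem[b] + b + 4)))
Before r := 3*y: (3*mem[1] > mem[y] + b + 5 or mem[3*y + 3] != 5) and (((2*mem[b] != 1 <-> y >= 3*mem[y] + 2) -> mem[b + 1] = -8) or ((not (2*b <= -2)) <-> (y > -2 or mem[4] >= 3*mem[b] + b + 4)))
The weakest precondition is (3*mem[1] > mem[y] + b + 5 or mem[3*y + 3] != 5) and (((2*mem[b] != 1 <-> y >= 3*mem[y] + 2) -> mem[b + 1] = -8) or ((not (2*b <= -2)) <-> (y > -2 or mem[4] >= 3*mem[b] + b + 4))).
Check whether (3*mem[1] > mem[y] + 4 or mem[3*y + 3] != 5) and (((2*mem[-1] != 1 <-> y >= 3*mem[y] + 2) -> mem[0] = -8) or (not (y > -2 or mem[4] >= 3*mem[-1] + 3))) and b = -3 implies it.
Countermodel: at the initial state b = -3, mem = {[-748638] = 2426, [-249547] = -83183, [-3] = -11795, [-2] = 9, [-1] = 0, [0] = 2426, [1] = 2426, [4] = -35384, elsewhere 2426}, y = -249547, the precondition holds but the weakest precondition fails.
Answer: invalid


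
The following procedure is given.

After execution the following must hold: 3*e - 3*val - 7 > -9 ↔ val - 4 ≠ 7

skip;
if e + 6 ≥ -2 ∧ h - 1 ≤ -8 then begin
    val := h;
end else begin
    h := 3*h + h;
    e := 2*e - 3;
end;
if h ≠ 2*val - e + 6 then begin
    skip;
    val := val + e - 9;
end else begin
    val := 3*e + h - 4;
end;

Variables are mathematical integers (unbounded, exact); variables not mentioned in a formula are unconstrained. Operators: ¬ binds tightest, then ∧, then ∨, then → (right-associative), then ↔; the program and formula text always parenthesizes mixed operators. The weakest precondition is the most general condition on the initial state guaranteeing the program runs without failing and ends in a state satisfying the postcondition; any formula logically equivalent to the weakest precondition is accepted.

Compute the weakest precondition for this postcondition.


Working backward. After the program, the postcondition 3*e - 3*val - 7 > -9 ↔ val - 4 ≠ 7 must hold; in canonical form it is 3*e > 3*val - 2 ↔ val ≠ 11.
Then branch requires 3*val < 29 ↔ e + val ≠ 20; else branch requires 6*e + 3*h < 14 ↔ 3*e + h ≠ 15.
Before the if: (e + h ≠ 2*val + 6 → (3*val < 29 ↔ e + val ≠ 20)) ∧ ((¬(e + h ≠ 2*val + 6)) → (6*e + 3*h < 14 ↔ 3*e + h ≠ 15))
Then branch requires (e ≠ h + 6 → (3*h < 29 ↔ e + h ≠ 20)) ∧ ((¬(e ≠ h + 6)) → (6*e + 3*h < 14 ↔ 3*e + h ≠ 15)); else branch requires (2*e + 4*h ≠ 2*val + 9 → (3*val < 29 ↔ 2*e + val ≠ 23)) ∧ ((¬(2*e + 4*h ≠ 2*val + 9)) → (12*e + 12*h < 32 ↔ 6*e + 4*h ≠ 24)).
Before the if: ((e ≥ -8 ∧ h ≤ -7) → ((e ≠ h + 6 → (3*h < 29 ↔ e + h ≠ 20)) ∧ ((¬(e ≠ h + 6)) → (6*e + 3*h < 14 ↔ 3*e + h ≠ 15)))) ∧ ((¬(e ≥ -8 ∧ h ≤ -7)) → ((2*e + 4*h ≠ 2*val + 9 → (3*val < 29 ↔ 2*e + val ≠ 23)) ∧ ((¬(2*e + 4*h ≠ 2*val + 9)) → (12*e + 12*h < 32 ↔ 6*e + 4*h ≠ 24))))
Before skip: ((e ≥ -8 ∧ h ≤ -7) → ((e ≠ h + 6 → (3*h < 29 ↔ e + h ≠ 20)) ∧ ((¬(e ≠ h + 6)) → (6*e + 3*h < 14 ↔ 3*e + h ≠ 15)))) ∧ ((¬(e ≥ -8 ∧ h ≤ -7)) → ((2*e + 4*h ≠ 2*val + 9 → (3*val < 29 ↔ 2*e + val ≠ 23)) ∧ ((¬(2*e + 4*h ≠ 2*val + 9)) → (12*e + 12*h < 32 ↔ 6*e + 4*h ≠ 24))))
Answer: WP = ((e ≥ -8 ∧ h ≤ -7) → ((e ≠ h + 6 → (3*h < 29 ↔ e + h ≠ 20)) ∧ ((¬(e ≠ h + 6)) → (6*e + 3*h < 14 ↔ 3*e + h ≠ 15)))) ∧ ((¬(e ≥ -8 ∧ h ≤ -7)) → ((2*e + 4*h ≠ 2*val + 9 → (3*val < 29 ↔ 2*e + val ≠ 23)) ∧ ((¬(2*e + 4*h ≠ 2*val + 9)) → (12*e + 12*h < 32 ↔ 6*e + 4*h ≠ 24))))


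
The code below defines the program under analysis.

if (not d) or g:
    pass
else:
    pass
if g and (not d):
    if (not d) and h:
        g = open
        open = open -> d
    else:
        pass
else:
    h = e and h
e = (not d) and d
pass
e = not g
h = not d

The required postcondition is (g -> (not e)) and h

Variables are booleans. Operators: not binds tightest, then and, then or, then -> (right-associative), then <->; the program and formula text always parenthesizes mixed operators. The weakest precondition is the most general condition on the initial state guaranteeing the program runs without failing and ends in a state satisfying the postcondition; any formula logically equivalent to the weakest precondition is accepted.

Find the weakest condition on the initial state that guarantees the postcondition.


Working backward. After the program, (g -> (not e)) and h must hold.
Before h := not d: (g -> (not e)) and (not d)
Before e := not g: not d
Before skip: not d
Before e := (not d) and d: not d
Then branch requires (((not d) and h) -> (not d)) and ((not ((not d) and h)) -> (not d)); else branch requires not d.
Before the if: ((g and (not d)) -> ((((not d) and h) -> (not d)) and ((not ((not d) and h)) -> (not d)))) and ((not (g and (not d))) -> (not d))
Then branch requires ((g and (not d)) -> ((((not d) and h) -> (not d)) and ((not ((not d) and h)) -> (not d)))) and ((not (g and (not d))) -> (not d)); else branch requires ((g and (not d)) -> ((((not d) and h) -> (not d)) and ((not ((not d) and h)) -> (not d)))) and ((not (g and (not d))) -> (not d)).
Before the if: (((not d) or g) -> (((g and (not d)) -> ((((not d) and h) -> (not d)) and ((not ((not d) and h)) -> (not d)))) and ((not (g and (not d))) -> (not d)))) and ((not ((not d) or g)) -> (((g and (not d)) -> ((((not d) and h) -> (not d)) and ((not ((not d) and h)) -> (not d)))) and ((not (g and (not d))) -> (not d))))
Answer: WP = (((not d) or g) -> (((g and (not d)) -> ((((not d) and h) -> (not d)) and ((not ((not d) and h)) -> (not d)))) and ((not (g and (not d))) -> (not d)))) and ((not ((not d) or g)) -> (((g and (not d)) -> ((((not d) and h) -> (not d)) and ((not ((not d) and h)) -> (not d)))) and ((not (g and (not d))) -> (not d))))
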